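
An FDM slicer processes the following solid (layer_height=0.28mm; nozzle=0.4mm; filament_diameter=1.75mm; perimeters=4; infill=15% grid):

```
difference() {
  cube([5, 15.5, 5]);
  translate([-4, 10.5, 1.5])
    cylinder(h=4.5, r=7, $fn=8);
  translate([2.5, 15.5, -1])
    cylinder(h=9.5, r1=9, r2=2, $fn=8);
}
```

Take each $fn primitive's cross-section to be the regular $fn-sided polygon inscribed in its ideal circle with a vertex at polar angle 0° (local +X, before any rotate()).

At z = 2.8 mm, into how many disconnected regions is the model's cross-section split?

At z = 2.8 mm: the 5×15.5 cube contributes its full rectangle; the r=7 cylinder at (-4, 10.5) contributes a regular 8-gon of circumradius 7; the cone at (2.5, 15.5): at t=0.400 of its height the radius interpolates to r₁+(r₂−r₁)t = 6.200, giving a regular 8-gon of that circumradius; Taking the first minus the rest: starting from the 5×15.5 cube, the r=7 cylinder at (-4, 10.5) partially overlaps it — only the 19.78 mm² overlap (of its 138.59 mm²) is removed, clipping the outline; the cone at (2.5, 15.5) partially overlaps it — only the 16.58 mm² overlap (of its 108.72 mm²) is removed, clipping the outline — 1 connected region. The result has 1 disconnected region.

1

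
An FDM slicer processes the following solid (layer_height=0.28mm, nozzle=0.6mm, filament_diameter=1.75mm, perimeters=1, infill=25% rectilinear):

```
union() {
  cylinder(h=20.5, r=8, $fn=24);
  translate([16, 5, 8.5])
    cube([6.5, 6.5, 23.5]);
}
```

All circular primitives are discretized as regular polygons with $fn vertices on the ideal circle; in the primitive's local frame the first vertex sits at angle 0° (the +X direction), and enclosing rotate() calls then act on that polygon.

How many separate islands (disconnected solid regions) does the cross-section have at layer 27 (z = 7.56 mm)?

1

At z = 7.56 mm: the r=8 cylinder gives a regular 24-gon of circumradius 8 (constant along its height); the cube at (16, 5) is absent (z outside [8.5, 32]); Taking the union: only the r=8 cylinder is present, so the union is just that shape — 1 connected region. Overall, the cross-section is a single solid region. Island count = 1.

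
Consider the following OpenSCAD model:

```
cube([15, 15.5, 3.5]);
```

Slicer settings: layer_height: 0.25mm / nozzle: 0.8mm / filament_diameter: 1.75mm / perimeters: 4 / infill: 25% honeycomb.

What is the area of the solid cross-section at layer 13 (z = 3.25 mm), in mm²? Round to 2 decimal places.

At z = 3.25 mm: the 15×15.5 cube contributes its full rectangle (area 232.50 mm²). Overall, the cross-section is a single solid region. Net area = 232.50 mm².

232.50 mm²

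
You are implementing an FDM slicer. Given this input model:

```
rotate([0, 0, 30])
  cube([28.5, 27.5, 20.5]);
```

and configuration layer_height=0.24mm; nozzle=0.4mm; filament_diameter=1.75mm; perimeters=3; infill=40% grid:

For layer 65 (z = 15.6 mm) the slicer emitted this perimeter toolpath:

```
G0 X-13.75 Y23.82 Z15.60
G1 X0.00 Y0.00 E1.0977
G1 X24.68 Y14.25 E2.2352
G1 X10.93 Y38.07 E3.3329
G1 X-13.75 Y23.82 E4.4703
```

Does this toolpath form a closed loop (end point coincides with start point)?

yes

Start point (G0): (-13.75, 23.82). End point (last G1): the path returns to the start — closed.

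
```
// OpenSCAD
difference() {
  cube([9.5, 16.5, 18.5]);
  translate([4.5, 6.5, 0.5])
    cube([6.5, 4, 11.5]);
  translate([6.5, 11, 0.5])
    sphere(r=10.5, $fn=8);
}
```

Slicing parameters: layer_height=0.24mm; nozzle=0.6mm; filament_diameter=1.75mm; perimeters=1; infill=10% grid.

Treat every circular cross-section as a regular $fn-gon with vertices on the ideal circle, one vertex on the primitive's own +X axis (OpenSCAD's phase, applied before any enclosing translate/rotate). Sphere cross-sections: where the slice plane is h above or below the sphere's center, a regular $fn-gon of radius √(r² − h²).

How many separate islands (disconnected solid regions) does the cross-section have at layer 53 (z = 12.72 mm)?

At z = 12.72 mm: the cube (footprint 9.5×16.5) is included at this height; the cube at (4.5, 6.5) is absent (z outside [0.5, 12]); the sphere at (6.5, 11) is absent (|z−center|=12.220 > r=10.5); Subtracting the remaining from the first: none of the subtracted shapes is present at this height, so the 9.5×16.5 cube is unchanged — 1 connected region. Overall, the cross-section is a single solid region. Island count = 1.

1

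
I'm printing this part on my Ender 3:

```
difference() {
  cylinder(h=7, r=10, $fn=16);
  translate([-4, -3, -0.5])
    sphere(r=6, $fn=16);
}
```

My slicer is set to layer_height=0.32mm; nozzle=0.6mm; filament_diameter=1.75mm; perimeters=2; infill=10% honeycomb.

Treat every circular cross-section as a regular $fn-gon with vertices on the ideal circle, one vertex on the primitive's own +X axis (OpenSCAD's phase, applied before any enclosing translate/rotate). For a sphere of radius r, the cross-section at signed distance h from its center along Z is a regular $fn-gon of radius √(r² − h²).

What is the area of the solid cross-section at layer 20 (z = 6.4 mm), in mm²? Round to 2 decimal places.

At z = 6.4 mm: the cylinder: section is a regular 16-gon, circumradius r=10 (area = (16/2)·10.000²·sin(360°/16) = 306.15 mm²); the sphere at (-4, -3) is absent (|z−center|=6.900 > r=6); After the difference (first − rest): none of the subtracted shapes is present at this height, so the r=10 cylinder is unchanged — area = 306.15 mm². Overall, the cross-section is a single solid region. Net area = 306.15 mm².

306.15 mm²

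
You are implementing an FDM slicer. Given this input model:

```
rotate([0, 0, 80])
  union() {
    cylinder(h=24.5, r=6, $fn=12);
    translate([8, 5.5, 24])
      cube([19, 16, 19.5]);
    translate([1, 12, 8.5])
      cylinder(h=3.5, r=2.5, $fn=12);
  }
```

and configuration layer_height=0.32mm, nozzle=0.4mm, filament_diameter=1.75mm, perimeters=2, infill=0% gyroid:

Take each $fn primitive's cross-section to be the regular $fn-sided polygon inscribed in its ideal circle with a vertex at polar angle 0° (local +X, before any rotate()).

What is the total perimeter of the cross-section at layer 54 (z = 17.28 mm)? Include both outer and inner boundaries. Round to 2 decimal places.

37.27 mm

At z = 17.28 mm: the r=6 cylinder gives a regular 12-gon of circumradius 6 (constant along its height) (perimeter = 2·12·6.000·sin(180°/12) = 37.27 mm); the cube at (8, 5.5) does not reach this height (z outside [24, 43.5]); the cylinder at (1, 12) is absent (z outside [8.5, 12]); Merging all regions: only the r=6 cylinder is present, so the union is just that shape — boundary = 37.27 mm; (whole slice rotated 80° about Z — lengths, areas and connectivity unchanged). Overall, the cross-section is a single solid region. Total boundary length (outer) = 37.27 mm.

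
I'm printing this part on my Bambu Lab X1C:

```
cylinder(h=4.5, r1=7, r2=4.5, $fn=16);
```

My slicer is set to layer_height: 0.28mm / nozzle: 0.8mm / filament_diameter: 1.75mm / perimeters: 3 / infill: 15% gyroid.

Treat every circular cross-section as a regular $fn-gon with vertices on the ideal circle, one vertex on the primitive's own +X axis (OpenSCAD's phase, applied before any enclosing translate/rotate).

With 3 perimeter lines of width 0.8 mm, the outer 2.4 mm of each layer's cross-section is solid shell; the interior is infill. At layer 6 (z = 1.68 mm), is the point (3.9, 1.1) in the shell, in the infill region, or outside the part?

shell

At z = 1.68 mm: the cone contributes a regular 16-gon of circumradius 6.067 (interpolated between r1=7 and r2=4.5 at t=0.373). Overall, the cross-section is a single solid region. The nearest boundary edge runs (6.07, 0.00)→(5.60, 2.32); distance from the point to it = 1.91 mm. The point is inside the cross-section, 1.91 mm from the nearest boundary — within the 2.4 mm shell band (3 × 0.8).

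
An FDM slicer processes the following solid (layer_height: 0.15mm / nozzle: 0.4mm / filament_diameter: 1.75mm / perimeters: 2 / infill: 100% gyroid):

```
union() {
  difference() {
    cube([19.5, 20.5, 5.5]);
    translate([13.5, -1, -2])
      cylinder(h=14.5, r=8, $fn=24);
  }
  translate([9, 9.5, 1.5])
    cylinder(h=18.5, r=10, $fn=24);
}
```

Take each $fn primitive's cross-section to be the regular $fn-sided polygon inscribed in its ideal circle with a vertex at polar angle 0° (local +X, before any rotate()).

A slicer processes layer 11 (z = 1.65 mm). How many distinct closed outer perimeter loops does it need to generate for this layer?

At z = 1.65 mm: the 19.5×20.5 cube contributes its full rectangle; the cylinder at (13.5, -1): section is a regular 24-gon, circumradius r=8; Taking the first minus the rest: starting from the 19.5×20.5 cube, the r=8 cylinder at (13.5, -1) partially overlaps it — only the 78.47 mm² overlap (of its 198.77 mm²) is removed, clipping the outline — 1 connected region; the r=10 cylinder at (9, 9.5) contributes a regular 24-gon of circumradius 10; Combining (union): the regions partially overlap (shared area 243.86 mm²), so overlapping operands fuse into one piece — 1 connected region. The result has 1 disconnected region.

1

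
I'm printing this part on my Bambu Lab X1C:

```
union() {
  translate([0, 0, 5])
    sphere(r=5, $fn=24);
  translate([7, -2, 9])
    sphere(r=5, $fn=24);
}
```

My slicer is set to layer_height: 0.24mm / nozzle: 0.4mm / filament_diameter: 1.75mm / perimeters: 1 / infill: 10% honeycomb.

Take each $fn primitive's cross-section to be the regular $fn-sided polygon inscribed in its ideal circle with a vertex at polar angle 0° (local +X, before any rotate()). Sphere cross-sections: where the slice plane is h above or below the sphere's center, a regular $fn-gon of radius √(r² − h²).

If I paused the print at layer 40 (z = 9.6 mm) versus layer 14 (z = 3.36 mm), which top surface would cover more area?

Layer 40 (z = 9.6): the r=5 sphere contributes a regular 24-gon of circumradius √(5²−4.6²) = 1.960 (area = (24/2)·1.960²·sin(360°/24) = 11.93 mm²); the sphere at (7, -2): section is a regular 24-gon, circumradius = √(r²−h²) = √(5²−0.6²) = 4.964 (area = (24/2)·4.964²·sin(360°/24) = 76.53 mm²); Merging all regions: the 2 present regions are separate (no shared area or edge), so areas and boundary lengths simply add and each stays a separate island — area = 88.45 mm². So its area = 88.45 mm². Layer 14 (z = 3.36): the r=5 sphere contributes a regular 24-gon of circumradius √(5²−1.64²) = 4.723 (area = (24/2)·4.723²·sin(360°/24) = 69.29 mm²); the sphere at (7, -2) is not intersected at this z (|z−center|=5.640 > r=5); Combining (union): only the r=5 sphere is present, so the union is just that shape — area = 69.29 mm². So its area = 69.29 mm². Layer 40 is larger (88.45 vs 69.29 mm²).

layer 40 (z = 9.6 mm)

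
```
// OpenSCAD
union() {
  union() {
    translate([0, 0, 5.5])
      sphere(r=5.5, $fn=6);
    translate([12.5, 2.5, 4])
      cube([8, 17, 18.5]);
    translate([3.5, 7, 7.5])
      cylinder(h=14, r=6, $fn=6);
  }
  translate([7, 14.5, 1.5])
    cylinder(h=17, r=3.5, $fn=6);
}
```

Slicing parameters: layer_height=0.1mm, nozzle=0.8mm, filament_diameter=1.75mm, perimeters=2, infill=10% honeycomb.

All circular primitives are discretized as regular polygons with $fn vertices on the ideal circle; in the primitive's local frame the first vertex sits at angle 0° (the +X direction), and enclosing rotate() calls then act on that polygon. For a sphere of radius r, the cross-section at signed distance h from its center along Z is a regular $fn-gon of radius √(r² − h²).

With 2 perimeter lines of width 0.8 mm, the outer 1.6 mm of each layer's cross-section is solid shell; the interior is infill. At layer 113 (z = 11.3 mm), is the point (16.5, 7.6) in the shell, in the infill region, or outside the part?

infill

At z = 11.3 mm: the sphere does not reach this height (|z−center|=5.800 > r=5.5); the cube at (12.5, 2.5) is present — its section is the full 8×17 rectangle; the r=6 cylinder at (3.5, 7) contributes a regular 6-gon of circumradius 6; Combining (union): the 2 present regions are separate (no shared area or edge), so areas and boundary lengths simply add and each stays a separate island — 2 connected regions; the r=3.5 cylinder at (7, 14.5) contributes a regular 6-gon of circumradius 3.5; Merging all regions: the regions partially overlap (shared area 1.21 mm²), so overlapping operands fuse into one piece — 2 connected regions. Overall, the cross-section has 2 separate islands. The nearest boundary edge runs (12.50, 2.50)→(12.50, 19.50); distance from the point to it = 4.00 mm. (Shell/infill is judged within the island containing the point — the largest one.) The point is inside the cross-section and 4.00 mm from the nearest boundary — more than the 1.6 mm shell width (2 × 0.8), so it's in the infill interior.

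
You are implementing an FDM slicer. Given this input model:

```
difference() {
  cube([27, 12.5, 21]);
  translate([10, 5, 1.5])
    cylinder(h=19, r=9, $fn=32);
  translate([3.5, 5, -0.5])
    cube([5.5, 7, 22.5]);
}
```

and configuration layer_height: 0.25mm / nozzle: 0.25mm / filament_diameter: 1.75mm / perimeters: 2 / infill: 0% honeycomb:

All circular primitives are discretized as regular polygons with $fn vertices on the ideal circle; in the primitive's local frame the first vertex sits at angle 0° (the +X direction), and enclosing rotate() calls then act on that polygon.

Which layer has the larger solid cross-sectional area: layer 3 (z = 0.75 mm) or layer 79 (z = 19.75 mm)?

Layer 3 (z = 0.75): the 27×12.5 cube contributes its full rectangle (area 337.50 mm²); the cylinder at (10, 5) is absent (z outside [1.5, 20.5]); the cube at (3.5, 5) (footprint 5.5×7) is included at this height (area 38.50 mm²); Subtracting the remaining from the first: starting from the 27×12.5 cube (337.50 mm²), the 5.5×7 cube at (3.5, 5) lies wholly inside it (removes its full 38.50 mm² and its 25.00 mm outline becomes a hole wall) — area = 299.00 mm². So its area = 299.00 mm². Layer 79 (z = 19.75): the 27×12.5 cube contributes its full rectangle (area 337.50 mm²); the cylinder at (10, 5): section is a regular 32-gon, circumradius r=9 (area = (32/2)·9.000²·sin(360°/32) = 252.84 mm²); the 5.5×7 cube at (3.5, 5) contributes its full rectangle (area 38.50 mm²); Subtracting the remaining from the first: starting from the 27×12.5 cube (337.50 mm²), the r=9 cylinder at (10, 5) partially overlaps it — only the 201.42 mm² overlap (of its 252.84 mm²) is removed, clipping the outline; the 5.5×7 cube at (3.5, 5) partially overlaps it — only the 0.34 mm² overlap (of its 38.50 mm²) is removed, clipping the outline — area = 135.74 mm². So its area = 135.74 mm². Layer 3 is larger (299.00 vs 135.74 mm²).

layer 3 (z = 0.75 mm)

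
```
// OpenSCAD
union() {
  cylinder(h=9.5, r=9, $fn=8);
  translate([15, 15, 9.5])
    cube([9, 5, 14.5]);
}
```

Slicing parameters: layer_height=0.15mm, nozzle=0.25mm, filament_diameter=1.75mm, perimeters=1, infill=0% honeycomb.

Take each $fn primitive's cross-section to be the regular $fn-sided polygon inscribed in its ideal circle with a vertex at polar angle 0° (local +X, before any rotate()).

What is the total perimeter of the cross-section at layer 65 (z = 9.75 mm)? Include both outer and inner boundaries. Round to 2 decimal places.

28.00 mm

At z = 9.75 mm: the cylinder does not reach this height (z outside [0, 9.5]); the 9×5 cube at (15, 15) contributes its full rectangle (perimeter 28.00 mm); Combining (union): only the 9×5 cube at (15, 15) is present, so the union is just that shape — boundary = 28.00 mm. Overall, the cross-section is a single solid region. Total boundary length (outer) = 28.00 mm.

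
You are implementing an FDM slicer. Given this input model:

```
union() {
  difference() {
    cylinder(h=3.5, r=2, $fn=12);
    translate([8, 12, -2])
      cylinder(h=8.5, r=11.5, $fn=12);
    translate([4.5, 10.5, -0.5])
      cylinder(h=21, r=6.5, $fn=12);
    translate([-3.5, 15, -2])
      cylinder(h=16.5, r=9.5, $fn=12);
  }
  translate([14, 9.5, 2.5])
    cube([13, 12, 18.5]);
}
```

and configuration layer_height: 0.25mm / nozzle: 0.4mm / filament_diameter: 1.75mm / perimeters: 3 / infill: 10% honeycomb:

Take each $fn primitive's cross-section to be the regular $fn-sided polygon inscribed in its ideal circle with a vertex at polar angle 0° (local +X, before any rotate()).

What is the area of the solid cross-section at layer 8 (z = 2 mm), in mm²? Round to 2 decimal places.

At z = 2 mm: the r=2 cylinder contributes a regular 12-gon of circumradius 2 (area = (12/2)·2.000²·sin(360°/12) = 12.00 mm²); the cylinder at (8, 12): section is a regular 12-gon, circumradius r=11.5 (area = (12/2)·11.500²·sin(360°/12) = 396.75 mm²); the r=6.5 cylinder at (4.5, 10.5) contributes a regular 12-gon of circumradius 6.5 (area = (12/2)·6.500²·sin(360°/12) = 126.75 mm²); the cylinder at (-3.5, 15): section is a regular 12-gon, circumradius r=9.5 (area = (12/2)·9.500²·sin(360°/12) = 270.75 mm²); After the difference (first − rest): starting from the r=2 cylinder (12.00 mm²), the r=11.5 cylinder at (8, 12) misses the remaining region (no effect); the r=6.5 cylinder at (4.5, 10.5) misses the remaining region (no effect); the r=9.5 cylinder at (-3.5, 15) misses the remaining region (no effect) — area = 12.00 mm²; the cube at (14, 9.5) is not intersected at this z (z outside [2.5, 21]); Combining (union): only the result so far is present, so the union is just that shape — area = 12.00 mm². Overall, the cross-section is a single solid region. Net area = 12.00 mm².

12.00 mm²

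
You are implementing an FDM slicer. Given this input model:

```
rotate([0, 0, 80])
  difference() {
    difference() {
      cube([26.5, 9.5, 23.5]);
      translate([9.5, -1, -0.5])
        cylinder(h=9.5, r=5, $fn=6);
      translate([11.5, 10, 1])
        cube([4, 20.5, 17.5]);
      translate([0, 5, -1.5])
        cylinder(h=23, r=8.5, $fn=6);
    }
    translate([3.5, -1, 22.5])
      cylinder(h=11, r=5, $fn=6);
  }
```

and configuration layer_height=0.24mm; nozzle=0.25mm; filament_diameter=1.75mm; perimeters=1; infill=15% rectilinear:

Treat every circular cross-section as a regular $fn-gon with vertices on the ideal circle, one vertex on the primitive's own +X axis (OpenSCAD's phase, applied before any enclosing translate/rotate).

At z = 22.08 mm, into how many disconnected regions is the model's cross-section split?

At z = 22.08 mm: the cube is present — its section is the full 26.5×9.5 rectangle; the cylinder at (9.5, -1) is absent (z outside [-0.5, 9]); the cube at (11.5, 10) is absent (z outside [1, 18.5]); the cylinder at (0, 5) does not reach this height (z outside [-1.5, 21.5]); After the difference (first − rest): none of the subtracted shapes is present at this height, so the 26.5×9.5 cube is unchanged — 1 connected region; the cylinder at (3.5, -1) is not intersected at this z (z outside [22.5, 33.5]); Taking the first minus the rest: none of the subtracted shapes is present at this height, so that combined region is unchanged — 1 connected region; (rotated 80° about Z; rotation is an isometry so areas/perimeters/island counts are preserved). The result has 1 disconnected region.

1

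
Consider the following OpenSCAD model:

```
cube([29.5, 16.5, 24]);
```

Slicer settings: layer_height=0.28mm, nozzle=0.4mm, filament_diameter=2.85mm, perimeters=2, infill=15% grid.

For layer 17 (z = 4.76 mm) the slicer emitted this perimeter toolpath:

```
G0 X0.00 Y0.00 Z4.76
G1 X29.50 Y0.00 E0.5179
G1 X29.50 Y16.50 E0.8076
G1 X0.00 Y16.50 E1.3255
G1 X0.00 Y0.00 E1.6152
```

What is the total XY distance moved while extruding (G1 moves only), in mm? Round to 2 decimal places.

Sum the Euclidean lengths of each G1 segment: total = 92.00 mm.

92.00 mm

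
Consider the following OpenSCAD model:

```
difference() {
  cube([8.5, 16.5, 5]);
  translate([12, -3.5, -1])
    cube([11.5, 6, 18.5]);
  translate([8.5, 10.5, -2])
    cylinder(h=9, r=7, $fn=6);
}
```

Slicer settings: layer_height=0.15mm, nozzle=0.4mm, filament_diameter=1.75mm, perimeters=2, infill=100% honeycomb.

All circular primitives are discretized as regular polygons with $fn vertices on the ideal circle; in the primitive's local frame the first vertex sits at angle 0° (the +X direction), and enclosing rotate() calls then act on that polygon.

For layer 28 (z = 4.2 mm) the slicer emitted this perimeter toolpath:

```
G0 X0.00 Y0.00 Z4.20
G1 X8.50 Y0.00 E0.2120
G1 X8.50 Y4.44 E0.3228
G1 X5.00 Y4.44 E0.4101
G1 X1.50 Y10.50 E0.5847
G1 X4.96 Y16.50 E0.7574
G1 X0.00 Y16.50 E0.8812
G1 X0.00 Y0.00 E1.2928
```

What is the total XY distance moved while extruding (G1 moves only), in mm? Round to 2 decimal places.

51.82 mm

Sum the Euclidean lengths of each G1 segment: total = 51.82 mm.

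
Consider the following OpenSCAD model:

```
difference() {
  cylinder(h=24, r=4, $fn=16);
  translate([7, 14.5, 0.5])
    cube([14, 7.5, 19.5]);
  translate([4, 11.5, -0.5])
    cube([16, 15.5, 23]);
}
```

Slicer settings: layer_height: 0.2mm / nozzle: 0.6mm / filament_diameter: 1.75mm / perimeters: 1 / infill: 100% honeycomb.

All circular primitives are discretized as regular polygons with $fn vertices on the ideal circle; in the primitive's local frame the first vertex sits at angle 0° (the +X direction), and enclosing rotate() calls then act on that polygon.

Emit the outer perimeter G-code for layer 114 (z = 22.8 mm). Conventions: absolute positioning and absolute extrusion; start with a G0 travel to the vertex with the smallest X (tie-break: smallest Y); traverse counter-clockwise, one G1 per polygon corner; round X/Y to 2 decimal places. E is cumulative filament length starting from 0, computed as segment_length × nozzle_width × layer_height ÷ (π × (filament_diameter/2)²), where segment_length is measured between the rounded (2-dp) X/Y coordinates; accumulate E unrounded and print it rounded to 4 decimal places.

At z = 22.8 mm: the cylinder: section is a regular 16-gon, circumradius r=4; the cube at (7, 14.5) is not intersected at this z (z outside [0.5, 20]); the cube at (4, 11.5) is absent (z outside [-0.5, 22.5]); After the difference (first − rest): none of the subtracted shapes is present at this height, so the r=4 cylinder is unchanged — 1 connected region. The outline is a single polygon with 16 vertices. Extrusion per mm of travel: 0.6 × 0.2 / (π × 0.875²) = 0.049890. Accumulating E over each segment gives final E = 1.2466.

G0 X-4.00 Y0.00 Z22.80
G1 X-3.70 Y-1.53 E0.0778
G1 X-2.83 Y-2.83 E0.1558
G1 X-1.53 Y-3.70 E0.2339
G1 X0.00 Y-4.00 E0.3117
G1 X1.53 Y-3.70 E0.3894
G1 X2.83 Y-2.83 E0.4675
G1 X3.70 Y-1.53 E0.5455
G1 X4.00 Y0.00 E0.6233
G1 X3.70 Y1.53 E0.7011
G1 X2.83 Y2.83 E0.7791
G1 X1.53 Y3.70 E0.8572
G1 X0.00 Y4.00 E0.9350
G1 X-1.53 Y3.70 E1.0127
G1 X-2.83 Y2.83 E1.0908
G1 X-3.70 Y1.53 E1.1688
G1 X-4.00 Y0.00 E1.2466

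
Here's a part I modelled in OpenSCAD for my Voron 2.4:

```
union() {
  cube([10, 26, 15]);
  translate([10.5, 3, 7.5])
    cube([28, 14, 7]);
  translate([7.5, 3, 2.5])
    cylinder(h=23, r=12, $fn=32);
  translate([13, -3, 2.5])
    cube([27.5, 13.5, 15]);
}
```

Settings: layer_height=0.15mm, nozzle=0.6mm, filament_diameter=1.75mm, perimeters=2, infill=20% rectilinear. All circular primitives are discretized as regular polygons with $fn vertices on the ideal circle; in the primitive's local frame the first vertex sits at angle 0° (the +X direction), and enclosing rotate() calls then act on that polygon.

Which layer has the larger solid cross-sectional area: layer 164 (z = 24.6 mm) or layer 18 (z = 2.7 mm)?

Layer 164 (z = 24.6): the cube does not reach this height (z outside [0, 15]); the cube at (10.5, 3) is absent (z outside [7.5, 14.5]); the cylinder at (7.5, 3): section is a regular 32-gon, circumradius r=12 (area = (32/2)·12.000²·sin(360°/32) = 449.49 mm²); the cube at (13, -3) is absent (z outside [2.5, 17.5]); Taking the union: only the r=12 cylinder at (7.5, 3) is present, so the union is just that shape — area = 449.49 mm². So its area = 449.49 mm². Layer 18 (z = 2.7): the cube is present — its section is the full 10×26 rectangle (area 260.00 mm²); the cube at (10.5, 3) does not reach this height (z outside [7.5, 14.5]); the r=12 cylinder at (7.5, 3) gives a regular 32-gon of circumradius 12 (constant along its height) (area = (32/2)·12.000²·sin(360°/32) = 449.49 mm²); the cube at (13, -3) (footprint 27.5×13.5) is included at this height (area 371.25 mm²); Merging all regions: the regions partially overlap — summed areas 1080.74 mm² minus the doubly-counted overlap 220.92 mm² gives 859.82 mm² — area = 859.82 mm². So its area = 859.82 mm². Layer 18 is larger (859.82 vs 449.49 mm²).

layer 18 (z = 2.7 mm)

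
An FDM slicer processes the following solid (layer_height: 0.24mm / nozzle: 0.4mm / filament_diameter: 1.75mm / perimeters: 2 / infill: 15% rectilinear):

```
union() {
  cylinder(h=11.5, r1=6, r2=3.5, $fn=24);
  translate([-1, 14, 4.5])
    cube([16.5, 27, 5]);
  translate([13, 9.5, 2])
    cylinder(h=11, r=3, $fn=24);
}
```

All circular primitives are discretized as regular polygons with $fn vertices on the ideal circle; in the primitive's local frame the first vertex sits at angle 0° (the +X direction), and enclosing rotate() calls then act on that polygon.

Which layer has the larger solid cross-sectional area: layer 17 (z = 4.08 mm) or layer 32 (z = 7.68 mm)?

Layer 17 (z = 4.08): the cone: at t=0.355 of its height the radius interpolates to r₁+(r₂−r₁)t = 5.113, giving a regular 24-gon of that circumradius (area = (24/2)·5.113²·sin(360°/24) = 81.20 mm²); the cube at (-1, 14) is absent (z outside [4.5, 9.5]); the r=3 cylinder at (13, 9.5) gives a regular 24-gon of circumradius 3 (constant along its height) (area = (24/2)·3.000²·sin(360°/24) = 27.95 mm²); Combining (union): the 2 present regions are separate (no shared area or edge), so areas and boundary lengths simply add and each stays a separate island — area = 109.15 mm². So its area = 109.15 mm². Layer 32 (z = 7.68): the cone contributes a regular 24-gon of circumradius 4.330 (interpolated between r1=6 and r2=3.5 at t=0.668) (area = (24/2)·4.330²·sin(360°/24) = 58.24 mm²); the 16.5×27 cube at (-1, 14) contributes its full rectangle (area 445.50 mm²); the r=3 cylinder at (13, 9.5) contributes a regular 24-gon of circumradius 3 (area = (24/2)·3.000²·sin(360°/24) = 27.95 mm²); Taking the union: the 3 present regions are separate (no shared area or edge), so areas and boundary lengths simply add and each stays a separate island — area = 531.70 mm². So its area = 531.70 mm². Layer 32 is larger (531.70 vs 109.15 mm²).

layer 32 (z = 7.68 mm)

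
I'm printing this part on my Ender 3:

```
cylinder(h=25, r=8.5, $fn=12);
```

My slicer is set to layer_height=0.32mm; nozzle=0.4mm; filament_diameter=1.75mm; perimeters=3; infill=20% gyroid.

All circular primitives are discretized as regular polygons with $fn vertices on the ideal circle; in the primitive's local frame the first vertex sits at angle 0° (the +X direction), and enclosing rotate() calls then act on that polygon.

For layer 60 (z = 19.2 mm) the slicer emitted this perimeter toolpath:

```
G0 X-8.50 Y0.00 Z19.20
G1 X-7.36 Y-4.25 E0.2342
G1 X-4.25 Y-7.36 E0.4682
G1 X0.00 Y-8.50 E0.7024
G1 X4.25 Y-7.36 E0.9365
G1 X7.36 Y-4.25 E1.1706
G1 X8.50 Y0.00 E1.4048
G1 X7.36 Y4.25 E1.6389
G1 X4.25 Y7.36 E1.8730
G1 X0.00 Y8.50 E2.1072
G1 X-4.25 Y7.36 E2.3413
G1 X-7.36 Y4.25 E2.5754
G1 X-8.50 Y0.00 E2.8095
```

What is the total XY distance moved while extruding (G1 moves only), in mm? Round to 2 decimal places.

52.79 mm

Sum the Euclidean lengths of each G1 segment: total = 52.79 mm.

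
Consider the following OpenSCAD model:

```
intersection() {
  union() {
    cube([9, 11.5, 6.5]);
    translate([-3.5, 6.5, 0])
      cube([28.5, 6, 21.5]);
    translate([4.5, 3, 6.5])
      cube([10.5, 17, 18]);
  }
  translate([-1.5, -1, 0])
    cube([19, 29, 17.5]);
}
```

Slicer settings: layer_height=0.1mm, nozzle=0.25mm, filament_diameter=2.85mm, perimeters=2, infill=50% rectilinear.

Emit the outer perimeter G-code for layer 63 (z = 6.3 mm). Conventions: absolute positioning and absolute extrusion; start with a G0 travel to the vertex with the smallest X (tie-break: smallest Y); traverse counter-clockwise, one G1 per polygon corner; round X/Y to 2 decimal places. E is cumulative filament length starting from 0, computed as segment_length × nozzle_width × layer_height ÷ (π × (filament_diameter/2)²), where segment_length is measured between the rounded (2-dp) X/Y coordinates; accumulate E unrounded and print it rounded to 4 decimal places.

G0 X-1.50 Y6.50 Z6.30
G1 X0.00 Y6.50 E0.0059
G1 X0.00 Y0.00 E0.0314
G1 X9.00 Y0.00 E0.0666
G1 X9.00 Y6.50 E0.0921
G1 X17.50 Y6.50 E0.1254
G1 X17.50 Y12.50 E0.1489
G1 X-1.50 Y12.50 E0.2234
G1 X-1.50 Y6.50 E0.2469

At z = 6.3 mm: the cube is present — its section is the full 9×11.5 rectangle; the cube at (-3.5, 6.5) is present — its section is the full 28.5×6 rectangle; the cube at (4.5, 3) does not reach this height (z outside [6.5, 24.5]); Combining (union): the regions partially overlap (shared area 45.00 mm²), so overlapping operands fuse into one piece — 1 connected region; the cube at (-1.5, -1) (footprint 19×29) is included at this height; Taking the intersection: the 19×29 cube at (-1.5, -1) partially overlaps that combined region; clipping to the common part keeps 172.50 mm² — 1 connected region. The outline is a single polygon with 8 vertices. Extrusion per mm of travel: 0.25 × 0.1 / (π × 1.425²) = 0.003919. Accumulating E over each segment gives final E = 0.2469.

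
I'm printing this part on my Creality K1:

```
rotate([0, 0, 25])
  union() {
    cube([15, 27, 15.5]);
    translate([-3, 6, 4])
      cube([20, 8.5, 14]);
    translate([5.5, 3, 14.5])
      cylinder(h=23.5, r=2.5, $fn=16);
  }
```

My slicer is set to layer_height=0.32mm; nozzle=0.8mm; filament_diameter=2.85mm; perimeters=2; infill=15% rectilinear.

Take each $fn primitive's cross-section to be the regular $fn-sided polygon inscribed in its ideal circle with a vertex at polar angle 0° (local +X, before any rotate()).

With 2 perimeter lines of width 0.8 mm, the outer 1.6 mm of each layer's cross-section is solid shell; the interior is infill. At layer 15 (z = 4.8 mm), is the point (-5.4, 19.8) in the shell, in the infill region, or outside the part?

At z = 4.8 mm: the cube is present — its section is the full 15×27 rectangle; the 20×8.5 cube at (-3, 6) contributes its full rectangle; the cylinder at (5.5, 3) is not intersected at this z (z outside [14.5, 38]); Taking the union: the regions partially overlap (shared area 127.50 mm²), so overlapping operands fuse into one piece — 1 connected region; (whole slice rotated 25° about Z — lengths, areas and connectivity unchanged). Overall, the cross-section is a single solid region. Undo the 25° rotation: the query point maps to (3.474, 20.227) in the un-rotated model frame. The nearest boundary edge runs (0.00, 14.50)→(0.00, 27.00); distance from the point to it = 3.47 mm. The point is inside the cross-section and 3.47 mm from the nearest boundary — more than the 1.6 mm shell width (2 × 0.8), so it's in the infill interior.

infill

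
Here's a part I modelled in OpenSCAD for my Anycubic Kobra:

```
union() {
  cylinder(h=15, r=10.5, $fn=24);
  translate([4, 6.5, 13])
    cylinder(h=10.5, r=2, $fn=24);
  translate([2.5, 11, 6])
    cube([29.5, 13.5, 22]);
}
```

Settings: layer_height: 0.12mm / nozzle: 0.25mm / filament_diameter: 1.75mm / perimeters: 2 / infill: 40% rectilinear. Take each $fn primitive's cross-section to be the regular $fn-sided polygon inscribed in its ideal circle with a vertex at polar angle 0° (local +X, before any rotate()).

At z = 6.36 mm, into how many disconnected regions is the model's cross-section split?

At z = 6.36 mm: the r=10.5 cylinder gives a regular 24-gon of circumradius 10.5 (constant along its height); the cylinder at (4, 6.5) does not reach this height (z outside [13, 23.5]); the cube at (2.5, 11) (footprint 29.5×13.5) is included at this height; Taking the union: the 2 present regions are separate (no shared area or edge), so areas and boundary lengths simply add and each stays a separate island — 2 connected regions. The result has 2 disconnected regions.

2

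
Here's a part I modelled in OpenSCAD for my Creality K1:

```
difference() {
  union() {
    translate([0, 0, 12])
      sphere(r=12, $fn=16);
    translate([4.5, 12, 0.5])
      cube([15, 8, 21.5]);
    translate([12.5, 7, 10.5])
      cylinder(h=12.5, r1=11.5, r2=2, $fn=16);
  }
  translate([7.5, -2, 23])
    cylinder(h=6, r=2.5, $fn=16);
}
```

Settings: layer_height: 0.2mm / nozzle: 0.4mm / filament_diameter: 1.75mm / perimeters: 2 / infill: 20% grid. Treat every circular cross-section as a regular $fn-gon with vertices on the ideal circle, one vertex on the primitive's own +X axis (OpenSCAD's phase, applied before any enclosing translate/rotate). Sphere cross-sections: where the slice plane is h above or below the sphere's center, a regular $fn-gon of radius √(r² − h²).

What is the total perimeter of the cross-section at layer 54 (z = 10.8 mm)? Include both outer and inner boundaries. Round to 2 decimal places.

At z = 10.8 mm: the r=12 sphere slices to a regular 16-gon of circumradius 11.940 (√(r²−h²) with h=1.2 from center) (perimeter = 2·16·11.940·sin(180°/16) = 74.54 mm); the cube at (4.5, 12) (footprint 15×8) is included at this height (perimeter 46.00 mm); the cone at (12.5, 7): at t=0.024 of its height the radius interpolates to r₁+(r₂−r₁)t = 11.272, giving a regular 16-gon of that circumradius (perimeter = 2·16·11.272·sin(180°/16) = 70.37 mm); Combining (union): the regions partially overlap (shared area 184.76 mm²), so the edge portions inside another operand are dropped and the merged outline is re-measured after clipping — boundary = 111.59 mm; the cylinder at (7.5, -2) does not reach this height (z outside [23, 29]); Taking the first minus the rest: none of the subtracted shapes is present at this height, so the result so far is unchanged — boundary = 111.59 mm. Overall, the cross-section is a single solid region. Total boundary length (outer) = 111.59 mm.

111.59 mm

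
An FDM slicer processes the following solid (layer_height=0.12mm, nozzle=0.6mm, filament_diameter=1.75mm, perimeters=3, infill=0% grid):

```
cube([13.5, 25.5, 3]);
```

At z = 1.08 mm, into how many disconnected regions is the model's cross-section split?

1

At z = 1.08 mm: the cube is present — its section is the full 13.5×25.5 rectangle. The result has 1 disconnected region.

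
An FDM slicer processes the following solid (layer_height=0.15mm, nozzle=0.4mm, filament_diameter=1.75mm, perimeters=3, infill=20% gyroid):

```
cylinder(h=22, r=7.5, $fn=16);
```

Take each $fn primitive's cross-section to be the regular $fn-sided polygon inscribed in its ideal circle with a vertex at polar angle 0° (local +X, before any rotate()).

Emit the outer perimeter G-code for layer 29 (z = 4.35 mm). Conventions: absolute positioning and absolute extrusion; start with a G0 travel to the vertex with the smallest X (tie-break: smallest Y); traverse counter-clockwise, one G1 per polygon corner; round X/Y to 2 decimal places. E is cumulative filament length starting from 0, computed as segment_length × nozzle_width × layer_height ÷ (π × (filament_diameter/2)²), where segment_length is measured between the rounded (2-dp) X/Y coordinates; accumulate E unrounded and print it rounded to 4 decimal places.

At z = 4.35 mm: the cylinder: section is a regular 16-gon, circumradius r=7.5. The outline is a single polygon with 16 vertices. Extrusion per mm of travel: 0.4 × 0.15 / (π × 0.875²) = 0.024945. Accumulating E over each segment gives final E = 1.1679.

G0 X-7.50 Y0.00 Z4.35
G1 X-6.93 Y-2.87 E0.0730
G1 X-5.30 Y-5.30 E0.1460
G1 X-2.87 Y-6.93 E0.2190
G1 X0.00 Y-7.50 E0.2920
G1 X2.87 Y-6.93 E0.3650
G1 X5.30 Y-5.30 E0.4379
G1 X6.93 Y-2.87 E0.5109
G1 X7.50 Y0.00 E0.5839
G1 X6.93 Y2.87 E0.6569
G1 X5.30 Y5.30 E0.7299
G1 X2.87 Y6.93 E0.8029
G1 X0.00 Y7.50 E0.8759
G1 X-2.87 Y6.93 E0.9489
G1 X-5.30 Y5.30 E1.0219
G1 X-6.93 Y2.87 E1.0949
G1 X-7.50 Y0.00 E1.1679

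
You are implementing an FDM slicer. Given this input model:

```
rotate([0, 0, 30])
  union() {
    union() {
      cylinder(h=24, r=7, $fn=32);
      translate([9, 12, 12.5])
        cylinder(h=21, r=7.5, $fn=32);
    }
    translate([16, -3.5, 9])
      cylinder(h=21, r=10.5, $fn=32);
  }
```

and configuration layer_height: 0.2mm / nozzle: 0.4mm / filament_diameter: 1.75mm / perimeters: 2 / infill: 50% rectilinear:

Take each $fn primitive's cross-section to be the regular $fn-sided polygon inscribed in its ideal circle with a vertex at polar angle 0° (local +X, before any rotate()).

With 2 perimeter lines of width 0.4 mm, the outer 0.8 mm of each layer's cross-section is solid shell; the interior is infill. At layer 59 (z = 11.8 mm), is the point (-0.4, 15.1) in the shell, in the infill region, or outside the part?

outside

At z = 11.8 mm: the r=7 cylinder gives a regular 32-gon of circumradius 7 (constant along its height); the cylinder at (9, 12) is not intersected at this z (z outside [12.5, 33.5]); Taking the union: only the r=7 cylinder is present, so the union is just that shape — 1 connected region; the cylinder at (16, -3.5): section is a regular 32-gon, circumradius r=10.5; Taking the union: the regions partially overlap (shared area 4.21 mm²), so overlapping operands fuse into one piece — 1 connected region; (whole slice rotated 30° about Z — lengths, areas and connectivity unchanged). Overall, the cross-section is a single solid region. Undo the 30° rotation: the query point maps to (7.204, 13.277) in the un-rotated model frame. The nearest boundary edge runs (2.68, 6.47)→(3.89, 5.82); distance from the point to it = 8.14 mm. The point is not inside any of the regions above, so it lies outside the cross-section (8.14 mm from the nearest boundary).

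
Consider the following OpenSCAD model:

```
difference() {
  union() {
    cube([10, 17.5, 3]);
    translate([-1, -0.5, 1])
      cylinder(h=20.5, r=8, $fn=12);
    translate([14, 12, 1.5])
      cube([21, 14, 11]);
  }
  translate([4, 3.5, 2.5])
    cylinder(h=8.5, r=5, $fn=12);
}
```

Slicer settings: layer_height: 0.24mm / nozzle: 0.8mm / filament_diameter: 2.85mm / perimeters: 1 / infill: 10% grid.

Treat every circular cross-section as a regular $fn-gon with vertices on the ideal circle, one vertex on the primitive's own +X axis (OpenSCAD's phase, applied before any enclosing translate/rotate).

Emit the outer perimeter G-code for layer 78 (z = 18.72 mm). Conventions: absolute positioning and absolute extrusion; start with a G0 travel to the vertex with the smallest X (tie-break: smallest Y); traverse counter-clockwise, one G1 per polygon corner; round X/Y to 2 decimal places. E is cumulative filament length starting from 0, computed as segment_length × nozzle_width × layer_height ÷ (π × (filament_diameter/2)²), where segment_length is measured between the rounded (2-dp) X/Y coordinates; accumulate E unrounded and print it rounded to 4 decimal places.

At z = 18.72 mm: the cube does not reach this height (z outside [0, 3]); the r=8 cylinder at (-1, -0.5) contributes a regular 12-gon of circumradius 8; the cube at (14, 12) is absent (z outside [1.5, 12.5]); Taking the union: only the r=8 cylinder at (-1, -0.5) is present, so the union is just that shape — 1 connected region; the cylinder at (4, 3.5) is not intersected at this z (z outside [2.5, 11]); Subtracting the remaining from the first: none of the subtracted shapes is present at this height, so the result so far is unchanged — 1 connected region. The outline is a single polygon with 12 vertices. Extrusion per mm of travel: 0.8 × 0.24 / (π × 1.425²) = 0.030097. Accumulating E over each segment gives final E = 1.4958.

G0 X-9.00 Y-0.50 Z18.72
G1 X-7.93 Y-4.50 E0.1246
G1 X-5.00 Y-7.43 E0.2493
G1 X-1.00 Y-8.50 E0.3740
G1 X3.00 Y-7.43 E0.4986
G1 X5.93 Y-4.50 E0.6233
G1 X7.00 Y-0.50 E0.7479
G1 X5.93 Y3.50 E0.8725
G1 X3.00 Y6.43 E0.9972
G1 X-1.00 Y7.50 E1.1219
G1 X-5.00 Y6.43 E1.2465
G1 X-7.93 Y3.50 E1.3712
G1 X-9.00 Y-0.50 E1.4958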